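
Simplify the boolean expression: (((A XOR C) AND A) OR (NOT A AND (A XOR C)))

By distribution ((E AND v) OR (E AND NOT v) = E):
= (A XOR C)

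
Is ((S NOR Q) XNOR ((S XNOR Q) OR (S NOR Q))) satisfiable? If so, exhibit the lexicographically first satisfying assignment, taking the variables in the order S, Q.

S=0, Q=0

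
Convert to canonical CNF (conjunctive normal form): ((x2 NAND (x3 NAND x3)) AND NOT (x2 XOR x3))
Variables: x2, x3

(x2 OR NOT x3) AND (NOT x2 OR x3)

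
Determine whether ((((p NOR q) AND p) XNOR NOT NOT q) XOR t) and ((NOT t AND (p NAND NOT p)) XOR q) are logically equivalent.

Yes, they are equivalent — the two output columns agree on all 8 assignments:
q | t | p | Expression 1 | Expression 2
---------------------------------------
0 | 0 | 0 | 1 | 1
0 | 0 | 1 | 1 | 1
0 | 1 | 0 | 0 | 0
0 | 1 | 1 | 0 | 0
1 | 0 | 0 | 0 | 0
1 | 0 | 1 | 0 | 0
1 | 1 | 0 | 1 | 1
1 | 1 | 1 | 1 | 1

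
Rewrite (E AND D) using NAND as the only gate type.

((E NAND D) NAND (E NAND D))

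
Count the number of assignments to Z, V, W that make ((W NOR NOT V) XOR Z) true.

Satisfying assignments: (0,1,0), (1,0,0), (1,0,1), (1,1,1)
Count: 4 out of 8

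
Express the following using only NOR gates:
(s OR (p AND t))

((s NOR ((p NOR p) NOR (t NOR t))) NOR (s NOR ((p NOR p) NOR (t NOR t))))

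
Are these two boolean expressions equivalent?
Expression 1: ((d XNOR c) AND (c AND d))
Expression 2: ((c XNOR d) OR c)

No. Counterexample: with c=0, d=0, Expression 1 = 0 but Expression 2 = 1.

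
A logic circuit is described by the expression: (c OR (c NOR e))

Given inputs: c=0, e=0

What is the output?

Substituting: (0 OR (0 NOR 0))
= 1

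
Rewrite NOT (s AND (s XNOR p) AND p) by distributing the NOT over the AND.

NOT s OR NOT (s XNOR p) OR NOT p
De Morgan's: NOT(AND of terms) = OR of negations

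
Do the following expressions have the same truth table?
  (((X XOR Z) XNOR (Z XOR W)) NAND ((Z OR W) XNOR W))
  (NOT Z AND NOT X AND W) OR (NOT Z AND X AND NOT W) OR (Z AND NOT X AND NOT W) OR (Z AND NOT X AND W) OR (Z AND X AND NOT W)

Yes, they are equivalent — the two output columns agree on all 8 assignments:
Z | X | W | Expression 1 | Expression 2
---------------------------------------
0 | 0 | 0 | 0 | 0
0 | 0 | 1 | 1 | 1
0 | 1 | 0 | 1 | 1
0 | 1 | 1 | 0 | 0
1 | 0 | 0 | 1 | 1
1 | 0 | 1 | 1 | 1
1 | 1 | 0 | 1 | 1
1 | 1 | 1 | 0 | 0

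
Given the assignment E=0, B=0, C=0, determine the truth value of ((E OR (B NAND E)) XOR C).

Substituting: ((0 OR (0 NAND 0)) XOR 0)
= 1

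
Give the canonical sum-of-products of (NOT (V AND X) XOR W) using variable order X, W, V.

Σm(0, 1, 4, 7) = (NOT X AND NOT W AND NOT V) OR (NOT X AND NOT W AND V) OR (X AND NOT W AND NOT V) OR (X AND W AND V)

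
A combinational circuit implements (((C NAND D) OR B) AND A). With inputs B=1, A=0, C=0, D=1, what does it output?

Substituting: (((0 NAND 1) OR 1) AND 0)
= 0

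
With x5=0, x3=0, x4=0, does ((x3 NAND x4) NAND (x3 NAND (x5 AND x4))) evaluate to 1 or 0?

Substituting: ((0 NAND 0) NAND (0 NAND (0 AND 0)))
= 0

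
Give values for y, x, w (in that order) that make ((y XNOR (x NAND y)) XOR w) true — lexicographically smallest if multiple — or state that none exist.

y=0, x=0, w=1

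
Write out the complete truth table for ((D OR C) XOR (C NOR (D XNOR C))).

D | C | Output
--------------
0 | 0 | 0
0 | 1 | 1
1 | 0 | 0
1 | 1 | 1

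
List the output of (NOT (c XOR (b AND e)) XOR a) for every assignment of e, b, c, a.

e | b | c | a | Output
----------------------
0 | 0 | 0 | 0 | 1
0 | 0 | 0 | 1 | 0
0 | 0 | 1 | 0 | 0
0 | 0 | 1 | 1 | 1
0 | 1 | 0 | 0 | 1
0 | 1 | 0 | 1 | 0
0 | 1 | 1 | 0 | 0
0 | 1 | 1 | 1 | 1
1 | 0 | 0 | 0 | 1
1 | 0 | 0 | 1 | 0
1 | 0 | 1 | 0 | 0
1 | 0 | 1 | 1 | 1
1 | 1 | 0 | 0 | 0
1 | 1 | 0 | 1 | 1
1 | 1 | 1 | 0 | 1
1 | 1 | 1 | 1 | 0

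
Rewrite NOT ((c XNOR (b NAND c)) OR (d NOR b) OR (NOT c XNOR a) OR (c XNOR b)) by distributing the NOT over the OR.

NOT (c XNOR (b NAND c)) AND NOT (d NOR b) AND NOT (NOT c XNOR a) AND NOT (c XNOR b)
De Morgan's: NOT(OR of terms) = AND of negations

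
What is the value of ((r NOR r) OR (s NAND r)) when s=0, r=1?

Substituting: ((1 NOR 1) OR (0 NAND 1))
= 1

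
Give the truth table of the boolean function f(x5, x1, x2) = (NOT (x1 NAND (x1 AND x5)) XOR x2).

x5 | x1 | x2 | Output
---------------------
0 | 0 | 0 | 0
0 | 0 | 1 | 1
0 | 1 | 0 | 0
0 | 1 | 1 | 1
1 | 0 | 0 | 0
1 | 0 | 1 | 1
1 | 1 | 0 | 1
1 | 1 | 1 | 0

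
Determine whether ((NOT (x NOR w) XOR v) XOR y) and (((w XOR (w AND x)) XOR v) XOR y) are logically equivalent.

No. Counterexample: with v=0, w=0, y=0, x=1, Expression 1 = 1 but Expression 2 = 0.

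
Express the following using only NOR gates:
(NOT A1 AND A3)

(((A1 NOR A1) NOR (A1 NOR A1)) NOR (A3 NOR A3))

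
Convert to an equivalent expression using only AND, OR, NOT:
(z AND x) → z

NOT (z AND x) OR z
(Implication elimination: A → B = NOT A OR B)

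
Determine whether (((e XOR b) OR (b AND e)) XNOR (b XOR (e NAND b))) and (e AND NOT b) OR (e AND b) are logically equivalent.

Yes, they are equivalent — the two output columns agree on all 4 assignments:
e | b | Expression 1 | Expression 2
-----------------------------------
0 | 0 | 0 | 0
0 | 1 | 0 | 0
1 | 0 | 1 | 1
1 | 1 | 1 | 1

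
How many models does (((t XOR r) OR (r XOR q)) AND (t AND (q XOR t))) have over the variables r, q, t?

Satisfying assignments: (0,0,1), (1,0,1)
Count: 2 out of 8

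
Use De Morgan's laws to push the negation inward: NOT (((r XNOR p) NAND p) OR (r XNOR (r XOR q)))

NOT ((r XNOR p) NAND p) AND NOT (r XNOR (r XOR q))
De Morgan's: NOT(OR of terms) = AND of negations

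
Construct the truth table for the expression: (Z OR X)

X | Z | Output
--------------
0 | 0 | 0
0 | 1 | 1
1 | 0 | 1
1 | 1 | 1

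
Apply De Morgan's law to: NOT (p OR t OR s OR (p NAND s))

NOT p AND NOT t AND NOT s AND NOT (p NAND s)
De Morgan's: NOT(OR of terms) = AND of negations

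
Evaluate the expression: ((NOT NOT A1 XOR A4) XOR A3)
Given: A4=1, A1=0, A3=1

Substituting: ((NOT NOT 0 XOR 1) XOR 1)
= 0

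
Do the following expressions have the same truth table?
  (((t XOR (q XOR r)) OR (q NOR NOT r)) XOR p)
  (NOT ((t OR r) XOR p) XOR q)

No. Counterexample: with q=0, p=0, t=0, r=0, Expression 1 = 0 but Expression 2 = 1.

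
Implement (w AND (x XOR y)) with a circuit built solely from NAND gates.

((w NAND ((x NAND (x NAND y)) NAND (y NAND (x NAND y)))) NAND (w NAND ((x NAND (x NAND y)) NAND (y NAND (x NAND y)))))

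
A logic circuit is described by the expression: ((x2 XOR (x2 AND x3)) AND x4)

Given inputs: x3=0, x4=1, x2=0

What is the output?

Substituting: ((0 XOR (0 AND 0)) AND 1)
= 0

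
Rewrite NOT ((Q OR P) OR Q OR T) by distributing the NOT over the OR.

NOT (Q OR P) AND NOT Q AND NOT T
De Morgan's: NOT(OR of terms) = AND of negations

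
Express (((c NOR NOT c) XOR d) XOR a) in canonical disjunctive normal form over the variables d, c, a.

(NOT d AND NOT c AND a) OR (NOT d AND c AND a) OR (d AND NOT c AND NOT a) OR (d AND c AND NOT a)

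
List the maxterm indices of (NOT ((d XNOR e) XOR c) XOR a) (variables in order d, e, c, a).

ΠM(0, 3, 5, 6, 9, 10, 12, 15) = (d OR e OR c OR a) AND (d OR e OR NOT c OR NOT a) AND (d OR NOT e OR c OR NOT a) AND (d OR NOT e OR NOT c OR a) AND (NOT d OR e OR c OR NOT a) AND (NOT d OR e OR NOT c OR a) AND (NOT d OR NOT e OR c OR a) AND (NOT d OR NOT e OR NOT c OR NOT a)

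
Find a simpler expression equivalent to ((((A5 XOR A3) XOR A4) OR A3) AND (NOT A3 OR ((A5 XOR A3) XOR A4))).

By distribution ((E OR v) AND (E OR NOT v) = E):
= ((A5 XOR A3) XOR A4)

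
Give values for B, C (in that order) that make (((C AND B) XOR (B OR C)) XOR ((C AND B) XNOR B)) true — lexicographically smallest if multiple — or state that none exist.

B=0, C=0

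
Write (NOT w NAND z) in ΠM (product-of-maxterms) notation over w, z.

ΠM(1) = (w OR NOT z)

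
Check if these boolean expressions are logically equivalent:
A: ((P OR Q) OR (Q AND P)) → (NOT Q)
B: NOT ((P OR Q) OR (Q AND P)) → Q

No, Inverse is not equivalent to original (counterexample: Q=0, P=0)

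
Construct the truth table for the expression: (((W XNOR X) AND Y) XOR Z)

Z | W | Y | X | Output
----------------------
0 | 0 | 0 | 0 | 0
0 | 0 | 0 | 1 | 0
0 | 0 | 1 | 0 | 1
0 | 0 | 1 | 1 | 0
0 | 1 | 0 | 0 | 0
0 | 1 | 0 | 1 | 0
0 | 1 | 1 | 0 | 0
0 | 1 | 1 | 1 | 1
1 | 0 | 0 | 0 | 1
1 | 0 | 0 | 1 | 1
1 | 0 | 1 | 0 | 0
1 | 0 | 1 | 1 | 1
1 | 1 | 0 | 0 | 1
1 | 1 | 0 | 1 | 1
1 | 1 | 1 | 0 | 1
1 | 1 | 1 | 1 | 0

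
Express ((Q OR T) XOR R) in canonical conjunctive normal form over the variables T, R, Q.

(T OR R OR Q) AND (T OR NOT R OR NOT Q) AND (NOT T OR NOT R OR Q) AND (NOT T OR NOT R OR NOT Q)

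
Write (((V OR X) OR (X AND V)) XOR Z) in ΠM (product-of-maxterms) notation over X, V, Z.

ΠM(0, 3, 5, 7) = (X OR V OR Z) AND (X OR NOT V OR NOT Z) AND (NOT X OR V OR NOT Z) AND (NOT X OR NOT V OR NOT Z)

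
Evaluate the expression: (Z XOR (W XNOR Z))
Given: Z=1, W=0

Substituting: (1 XOR (0 XNOR 1))
= 1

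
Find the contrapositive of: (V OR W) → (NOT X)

Contrapositive: X → NOT (V OR W)
Note: A statement and its contrapositive are logically equivalent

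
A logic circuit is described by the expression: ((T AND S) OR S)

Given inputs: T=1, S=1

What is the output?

Substituting: ((1 AND 1) OR 1)
= 1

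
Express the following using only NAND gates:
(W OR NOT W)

((W NAND W) NAND ((W NAND W) NAND (W NAND W)))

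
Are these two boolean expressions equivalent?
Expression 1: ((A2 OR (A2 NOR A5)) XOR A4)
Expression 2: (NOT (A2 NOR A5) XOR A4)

No. Counterexample: with A5=0, A2=0, A4=0, Expression 1 = 1 but Expression 2 = 0.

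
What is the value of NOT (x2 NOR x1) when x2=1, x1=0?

Substituting: NOT (1 NOR 0)
= 1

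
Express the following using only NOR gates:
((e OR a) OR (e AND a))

((((e NOR a) NOR (e NOR a)) NOR ((e NOR e) NOR (a NOR a))) NOR (((e NOR a) NOR (e NOR a)) NOR ((e NOR e) NOR (a NOR a))))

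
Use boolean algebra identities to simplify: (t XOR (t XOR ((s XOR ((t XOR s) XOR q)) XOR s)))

By XOR self-cancellation ((E XOR v) XOR v = E) then XOR self-cancellation ((E XOR v) XOR v = E):
= ((t XOR s) XOR q)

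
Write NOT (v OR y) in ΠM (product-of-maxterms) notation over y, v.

ΠM(1, 2, 3) = (y OR NOT v) AND (NOT y OR v) AND (NOT y OR NOT v)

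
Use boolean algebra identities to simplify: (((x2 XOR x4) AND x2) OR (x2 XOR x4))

By absorption (E OR (E AND v) = E):
= (x2 XOR x4)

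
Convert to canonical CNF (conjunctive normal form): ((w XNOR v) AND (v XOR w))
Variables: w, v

(w OR v) AND (w OR NOT v) AND (NOT w OR v) AND (NOT w OR NOT v)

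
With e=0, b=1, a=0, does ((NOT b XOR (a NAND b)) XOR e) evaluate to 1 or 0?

Substituting: ((NOT 1 XOR (0 NAND 1)) XOR 0)
= 1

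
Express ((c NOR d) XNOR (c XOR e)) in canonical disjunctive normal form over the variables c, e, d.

(NOT c AND NOT e AND d) OR (NOT c AND e AND NOT d) OR (c AND e AND NOT d) OR (c AND e AND d)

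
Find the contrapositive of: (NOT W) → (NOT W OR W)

Contrapositive: NOT (NOT W OR W) → W
Note: A statement and its contrapositive are logically equivalent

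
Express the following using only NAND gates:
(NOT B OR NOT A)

(((B NAND B) NAND (B NAND B)) NAND ((A NAND A) NAND (A NAND A)))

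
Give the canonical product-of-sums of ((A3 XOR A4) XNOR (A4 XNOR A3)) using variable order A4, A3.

ΠM(0, 1, 2, 3) = (A4 OR A3) AND (A4 OR NOT A3) AND (NOT A4 OR A3) AND (NOT A4 OR NOT A3)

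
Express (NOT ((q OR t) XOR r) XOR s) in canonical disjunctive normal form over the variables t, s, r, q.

(NOT t AND NOT s AND NOT r AND NOT q) OR (NOT t AND NOT s AND r AND q) OR (NOT t AND s AND NOT r AND q) OR (NOT t AND s AND r AND NOT q) OR (t AND NOT s AND r AND NOT q) OR (t AND NOT s AND r AND q) OR (t AND s AND NOT r AND NOT q) OR (t AND s AND NOT r AND q)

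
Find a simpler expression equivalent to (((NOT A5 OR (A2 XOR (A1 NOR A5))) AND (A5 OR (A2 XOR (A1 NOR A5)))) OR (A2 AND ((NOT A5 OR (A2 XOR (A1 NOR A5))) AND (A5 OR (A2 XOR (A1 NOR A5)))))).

By absorption (E OR (E AND v) = E) then distribution ((E OR v) AND (E OR NOT v) = E):
= (A2 XOR (A1 NOR A5))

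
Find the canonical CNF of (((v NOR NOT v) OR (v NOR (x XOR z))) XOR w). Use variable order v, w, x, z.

(v OR w OR x OR NOT z) AND (v OR w OR NOT x OR z) AND (v OR NOT w OR x OR z) AND (v OR NOT w OR NOT x OR NOT z) AND (NOT v OR w OR x OR z) AND (NOT v OR w OR x OR NOT z) AND (NOT v OR w OR NOT x OR z) AND (NOT v OR w OR NOT x OR NOT z)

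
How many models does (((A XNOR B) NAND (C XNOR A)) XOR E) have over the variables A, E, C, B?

Satisfying assignments: (0,0,0,1), (0,0,1,0), (0,0,1,1), (0,1,0,0), (1,0,0,0), (1,0,0,1), (1,0,1,0), (1,1,1,1)
Count: 8 out of 16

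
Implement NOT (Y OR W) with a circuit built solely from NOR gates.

(((Y NOR W) NOR (Y NOR W)) NOR ((Y NOR W) NOR (Y NOR W)))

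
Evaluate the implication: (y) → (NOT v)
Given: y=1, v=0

Antecedent (y) = 1; consequent (NOT v) = 1.
1 → 1 = 1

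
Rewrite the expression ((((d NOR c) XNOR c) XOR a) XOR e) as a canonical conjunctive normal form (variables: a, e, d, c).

(a OR e OR d OR c) AND (a OR e OR d OR NOT c) AND (a OR e OR NOT d OR NOT c) AND (a OR NOT e OR NOT d OR c) AND (NOT a OR e OR NOT d OR c) AND (NOT a OR NOT e OR d OR c) AND (NOT a OR NOT e OR d OR NOT c) AND (NOT a OR NOT e OR NOT d OR NOT c)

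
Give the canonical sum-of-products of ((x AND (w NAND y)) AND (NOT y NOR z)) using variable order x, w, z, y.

Σm(9) = (x AND NOT w AND NOT z AND y)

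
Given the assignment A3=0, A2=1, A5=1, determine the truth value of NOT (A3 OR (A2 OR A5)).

Substituting: NOT (0 OR (1 OR 1))
= 0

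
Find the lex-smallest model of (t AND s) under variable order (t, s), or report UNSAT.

t=1, s=1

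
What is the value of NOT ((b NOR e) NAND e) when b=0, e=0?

Substituting: NOT ((0 NOR 0) NAND 0)
= 0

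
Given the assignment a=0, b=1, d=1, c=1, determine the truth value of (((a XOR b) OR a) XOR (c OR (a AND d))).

Substituting: (((0 XOR 1) OR 0) XOR (1 OR (0 AND 1)))
= 0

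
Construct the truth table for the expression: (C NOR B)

C | B | Output
--------------
0 | 0 | 1
0 | 1 | 0
1 | 0 | 0
1 | 1 | 0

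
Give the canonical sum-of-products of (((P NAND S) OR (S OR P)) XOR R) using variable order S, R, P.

Σm(0, 1, 4, 5) = (NOT S AND NOT R AND NOT P) OR (NOT S AND NOT R AND P) OR (S AND NOT R AND NOT P) OR (S AND NOT R AND P)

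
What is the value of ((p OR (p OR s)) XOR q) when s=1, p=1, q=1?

Substituting: ((1 OR (1 OR 1)) XOR 1)
= 0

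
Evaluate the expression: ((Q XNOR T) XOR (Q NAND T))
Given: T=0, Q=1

Substituting: ((1 XNOR 0) XOR (1 NAND 0))
= 1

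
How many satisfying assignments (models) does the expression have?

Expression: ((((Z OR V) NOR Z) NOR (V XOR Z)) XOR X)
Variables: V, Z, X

Satisfying assignments: (0,0,1), (0,1,1), (1,0,1), (1,1,0)
Count: 4 out of 8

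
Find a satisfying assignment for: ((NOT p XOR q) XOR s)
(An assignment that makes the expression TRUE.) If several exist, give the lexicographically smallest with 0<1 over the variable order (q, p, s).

q=0, p=0, s=0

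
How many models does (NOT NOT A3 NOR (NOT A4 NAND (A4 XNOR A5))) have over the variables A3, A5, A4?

Satisfying assignments: (0,0,0)
Count: 1 out of 8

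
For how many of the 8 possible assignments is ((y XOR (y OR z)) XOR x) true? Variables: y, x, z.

Satisfying assignments: (0,0,1), (0,1,0), (1,1,0), (1,1,1)
Count: 4 out of 8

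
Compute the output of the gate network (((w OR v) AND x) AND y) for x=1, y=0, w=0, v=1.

Substituting: (((0 OR 1) AND 1) AND 0)
= 0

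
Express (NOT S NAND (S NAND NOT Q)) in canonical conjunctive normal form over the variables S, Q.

(S OR Q) AND (S OR NOT Q)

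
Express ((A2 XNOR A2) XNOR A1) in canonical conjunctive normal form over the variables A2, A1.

(A2 OR A1) AND (NOT A2 OR A1)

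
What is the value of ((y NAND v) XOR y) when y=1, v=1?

Substituting: ((1 NAND 1) XOR 1)
= 1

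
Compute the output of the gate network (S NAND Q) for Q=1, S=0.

Substituting: (0 NAND 1)
= 1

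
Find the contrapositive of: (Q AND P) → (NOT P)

Contrapositive: P → NOT (Q AND P)
Note: A statement and its contrapositive are logically equivalent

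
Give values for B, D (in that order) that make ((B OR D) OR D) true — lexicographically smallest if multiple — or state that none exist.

B=0, D=1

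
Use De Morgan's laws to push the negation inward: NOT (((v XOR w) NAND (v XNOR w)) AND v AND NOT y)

NOT ((v XOR w) NAND (v XNOR w)) OR NOT v OR y
De Morgan's: NOT(AND of terms) = OR of negations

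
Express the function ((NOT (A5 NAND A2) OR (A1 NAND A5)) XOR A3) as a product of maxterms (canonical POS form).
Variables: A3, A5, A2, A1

ΠM(5, 8, 9, 10, 11, 12, 14, 15) = (A3 OR NOT A5 OR A2 OR NOT A1) AND (NOT A3 OR A5 OR A2 OR A1) AND (NOT A3 OR A5 OR A2 OR NOT A1) AND (NOT A3 OR A5 OR NOT A2 OR A1) AND (NOT A3 OR A5 OR NOT A2 OR NOT A1) AND (NOT A3 OR NOT A5 OR A2 OR A1) AND (NOT A3 OR NOT A5 OR NOT A2 OR A1) AND (NOT A3 OR NOT A5 OR NOT A2 OR NOT A1)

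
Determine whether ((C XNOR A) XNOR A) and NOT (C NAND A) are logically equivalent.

No. Counterexample: with A=0, C=1, Expression 1 = 1 but Expression 2 = 0.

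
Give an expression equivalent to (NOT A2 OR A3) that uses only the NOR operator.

(((A2 NOR A2) NOR A3) NOR ((A2 NOR A2) NOR A3))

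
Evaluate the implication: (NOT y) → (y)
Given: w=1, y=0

Antecedent (NOT y) = 1; consequent (y) = 0.
1 → 0 = 0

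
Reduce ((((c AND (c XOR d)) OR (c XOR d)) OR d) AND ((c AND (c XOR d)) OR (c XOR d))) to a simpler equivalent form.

By absorption (E AND (E OR v) = E) then absorption (E OR (E AND v) = E):
= (c XOR d)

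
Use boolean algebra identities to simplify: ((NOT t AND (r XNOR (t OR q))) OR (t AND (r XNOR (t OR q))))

By distribution ((E AND v) OR (E AND NOT v) = E):
= (r XNOR (t OR q))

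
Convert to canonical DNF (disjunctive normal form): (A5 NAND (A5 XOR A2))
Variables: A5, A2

(NOT A5 AND NOT A2) OR (NOT A5 AND A2) OR (A5 AND A2)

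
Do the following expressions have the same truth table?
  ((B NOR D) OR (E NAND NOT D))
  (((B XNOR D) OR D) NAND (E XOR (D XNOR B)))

No. Counterexample: with E=0, D=0, B=0, Expression 1 = 1 but Expression 2 = 0.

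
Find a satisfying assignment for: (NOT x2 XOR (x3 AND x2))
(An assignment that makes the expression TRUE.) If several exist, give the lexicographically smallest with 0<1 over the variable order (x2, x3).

x2=0, x3=0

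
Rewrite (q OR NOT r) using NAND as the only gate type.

((q NAND q) NAND ((r NAND r) NAND (r NAND r)))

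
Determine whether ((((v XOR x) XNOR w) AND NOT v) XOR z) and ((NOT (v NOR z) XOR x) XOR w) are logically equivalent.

No. Counterexample: with z=0, x=0, v=0, w=0, Expression 1 = 1 but Expression 2 = 0.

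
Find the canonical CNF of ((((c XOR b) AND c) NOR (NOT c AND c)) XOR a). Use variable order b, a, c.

(b OR a OR NOT c) AND (b OR NOT a OR c) AND (NOT b OR NOT a OR c) AND (NOT b OR NOT a OR NOT c)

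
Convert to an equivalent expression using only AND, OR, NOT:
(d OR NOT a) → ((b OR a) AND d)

NOT (d OR NOT a) OR ((b OR a) AND d)
(Implication elimination: A → B = NOT A OR B)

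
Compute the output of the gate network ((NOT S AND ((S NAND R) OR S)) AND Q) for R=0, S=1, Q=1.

Substituting: ((NOT 1 AND ((1 NAND 0) OR 1)) AND 1)
= 0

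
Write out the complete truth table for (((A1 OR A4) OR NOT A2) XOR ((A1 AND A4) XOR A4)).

A4 | A1 | A2 | Output
---------------------
0 | 0 | 0 | 1
0 | 0 | 1 | 0
0 | 1 | 0 | 1
0 | 1 | 1 | 1
1 | 0 | 0 | 0
1 | 0 | 1 | 0
1 | 1 | 0 | 1
1 | 1 | 1 | 1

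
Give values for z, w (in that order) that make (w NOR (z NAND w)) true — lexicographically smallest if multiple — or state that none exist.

UNSATISFIABLE - no assignment makes this expression true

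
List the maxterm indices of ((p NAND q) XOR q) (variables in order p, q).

ΠM(1) = (p OR NOT q)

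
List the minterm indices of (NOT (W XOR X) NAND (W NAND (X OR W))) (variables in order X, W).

Σm(1, 2, 3) = (NOT X AND W) OR (X AND NOT W) OR (X AND W)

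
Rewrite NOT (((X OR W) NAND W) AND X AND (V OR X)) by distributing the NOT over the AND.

NOT ((X OR W) NAND W) OR NOT X OR NOT (V OR X)
De Morgan's: NOT(AND of terms) = OR of negations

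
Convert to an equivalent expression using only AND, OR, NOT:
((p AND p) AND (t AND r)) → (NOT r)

NOT ((p AND p) AND (t AND r)) OR (NOT r)
(Implication elimination: A → B = NOT A OR B)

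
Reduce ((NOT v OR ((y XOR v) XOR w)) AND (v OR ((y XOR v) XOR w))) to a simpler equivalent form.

By distribution ((E OR v) AND (E OR NOT v) = E):
= ((y XOR v) XOR w)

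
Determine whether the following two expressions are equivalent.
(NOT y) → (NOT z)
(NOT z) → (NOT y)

No, Converse is not equivalent to original (counterexample: z=0, y=1)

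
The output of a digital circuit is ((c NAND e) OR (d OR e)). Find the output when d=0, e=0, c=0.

Substituting: ((0 NAND 0) OR (0 OR 0))
= 1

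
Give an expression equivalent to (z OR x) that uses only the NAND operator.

((z NAND z) NAND (x NAND x))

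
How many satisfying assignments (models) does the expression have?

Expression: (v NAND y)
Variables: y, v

Satisfying assignments: (0,0), (0,1), (1,0)
Count: 3 out of 4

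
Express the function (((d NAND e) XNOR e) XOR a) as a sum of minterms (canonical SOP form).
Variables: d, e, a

Σm(1, 2, 5, 7) = (NOT d AND NOT e AND a) OR (NOT d AND e AND NOT a) OR (d AND NOT e AND a) OR (d AND e AND a)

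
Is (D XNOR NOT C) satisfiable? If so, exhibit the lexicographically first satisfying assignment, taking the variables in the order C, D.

C=0, D=1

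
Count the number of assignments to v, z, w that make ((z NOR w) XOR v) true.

Satisfying assignments: (0,0,0), (1,0,1), (1,1,0), (1,1,1)
Count: 4 out of 8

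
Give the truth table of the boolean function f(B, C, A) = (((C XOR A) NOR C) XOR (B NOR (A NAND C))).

B | C | A | Output
------------------
0 | 0 | 0 | 1
0 | 0 | 1 | 0
0 | 1 | 0 | 0
0 | 1 | 1 | 1
1 | 0 | 0 | 1
1 | 0 | 1 | 0
1 | 1 | 0 | 0
1 | 1 | 1 | 0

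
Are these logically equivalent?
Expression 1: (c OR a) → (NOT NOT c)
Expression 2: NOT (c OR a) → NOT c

No, Inverse is not equivalent to original (counterexample: c=0, a=1)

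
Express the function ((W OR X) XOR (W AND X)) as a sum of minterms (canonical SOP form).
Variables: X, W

Σm(1, 2) = (NOT X AND W) OR (X AND NOT W)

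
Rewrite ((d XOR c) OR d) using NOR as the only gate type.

((((((d NOR c) NOR (d NOR c)) NOR ((d NOR c) NOR (d NOR c))) NOR ((((d NOR d) NOR (c NOR c)) NOR ((d NOR d) NOR (c NOR c))) NOR (((d NOR d) NOR (c NOR c)) NOR ((d NOR d) NOR (c NOR c))))) NOR d) NOR (((((d NOR c) NOR (d NOR c)) NOR ((d NOR c) NOR (d NOR c))) NOR ((((d NOR d) NOR (c NOR c)) NOR ((d NOR d) NOR (c NOR c))) NOR (((d NOR d) NOR (c NOR c)) NOR ((d NOR d) NOR (c NOR c))))) NOR d))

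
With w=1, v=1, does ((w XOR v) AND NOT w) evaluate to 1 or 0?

Substituting: ((1 XOR 1) AND NOT 1)
= 0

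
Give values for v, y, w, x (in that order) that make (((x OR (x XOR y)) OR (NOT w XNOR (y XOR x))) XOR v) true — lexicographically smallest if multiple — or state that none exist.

v=0, y=0, w=0, x=1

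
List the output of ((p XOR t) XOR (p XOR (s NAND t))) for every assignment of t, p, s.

t | p | s | Output
------------------
0 | 0 | 0 | 1
0 | 0 | 1 | 1
0 | 1 | 0 | 1
0 | 1 | 1 | 1
1 | 0 | 0 | 0
1 | 0 | 1 | 1
1 | 1 | 0 | 0
1 | 1 | 1 | 1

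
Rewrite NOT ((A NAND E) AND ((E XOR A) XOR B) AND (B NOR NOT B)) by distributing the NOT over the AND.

NOT (A NAND E) OR NOT ((E XOR A) XOR B) OR NOT (B NOR NOT B)
De Morgan's: NOT(AND of terms) = OR of negations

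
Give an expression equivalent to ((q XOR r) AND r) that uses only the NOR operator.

((((((q NOR r) NOR (q NOR r)) NOR ((q NOR r) NOR (q NOR r))) NOR ((((q NOR q) NOR (r NOR r)) NOR ((q NOR q) NOR (r NOR r))) NOR (((q NOR q) NOR (r NOR r)) NOR ((q NOR q) NOR (r NOR r))))) NOR ((((q NOR r) NOR (q NOR r)) NOR ((q NOR r) NOR (q NOR r))) NOR ((((q NOR q) NOR (r NOR r)) NOR ((q NOR q) NOR (r NOR r))) NOR (((q NOR q) NOR (r NOR r)) NOR ((q NOR q) NOR (r NOR r)))))) NOR (r NOR r))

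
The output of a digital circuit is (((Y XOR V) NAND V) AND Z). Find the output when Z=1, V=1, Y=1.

Substituting: (((1 XOR 1) NAND 1) AND 1)
= 1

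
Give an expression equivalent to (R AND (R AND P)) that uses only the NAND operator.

((R NAND ((R NAND P) NAND (R NAND P))) NAND (R NAND ((R NAND P) NAND (R NAND P))))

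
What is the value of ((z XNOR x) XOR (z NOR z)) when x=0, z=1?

Substituting: ((1 XNOR 0) XOR (1 NOR 1))
= 0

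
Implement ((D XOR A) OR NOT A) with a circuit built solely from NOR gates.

((((((D NOR A) NOR (D NOR A)) NOR ((D NOR A) NOR (D NOR A))) NOR ((((D NOR D) NOR (A NOR A)) NOR ((D NOR D) NOR (A NOR A))) NOR (((D NOR D) NOR (A NOR A)) NOR ((D NOR D) NOR (A NOR A))))) NOR (A NOR A)) NOR (((((D NOR A) NOR (D NOR A)) NOR ((D NOR A) NOR (D NOR A))) NOR ((((D NOR D) NOR (A NOR A)) NOR ((D NOR D) NOR (A NOR A))) NOR (((D NOR D) NOR (A NOR A)) NOR ((D NOR D) NOR (A NOR A))))) NOR (A NOR A)))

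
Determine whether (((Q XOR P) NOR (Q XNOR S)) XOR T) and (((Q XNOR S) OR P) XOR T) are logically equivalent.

No. Counterexample: with Q=0, T=0, S=0, P=0, Expression 1 = 0 but Expression 2 = 1.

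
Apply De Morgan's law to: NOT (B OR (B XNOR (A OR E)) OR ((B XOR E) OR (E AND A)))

NOT B AND NOT (B XNOR (A OR E)) AND NOT ((B XOR E) OR (E AND A))
De Morgan's: NOT(OR of terms) = AND of negations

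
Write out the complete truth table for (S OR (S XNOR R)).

S | R | Output
--------------
0 | 0 | 1
0 | 1 | 0
1 | 0 | 1
1 | 1 | 1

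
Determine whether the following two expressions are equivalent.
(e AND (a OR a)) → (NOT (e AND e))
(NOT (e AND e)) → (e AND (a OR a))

No, Converse is not equivalent to original (counterexample: a=0, e=0)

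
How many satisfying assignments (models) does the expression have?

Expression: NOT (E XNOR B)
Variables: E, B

Satisfying assignments: (0,1), (1,0)
Count: 2 out of 4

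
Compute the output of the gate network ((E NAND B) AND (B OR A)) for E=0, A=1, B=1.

Substituting: ((0 NAND 1) AND (1 OR 1))
= 1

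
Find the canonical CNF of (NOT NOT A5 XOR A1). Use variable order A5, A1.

(A5 OR A1) AND (NOT A5 OR NOT A1)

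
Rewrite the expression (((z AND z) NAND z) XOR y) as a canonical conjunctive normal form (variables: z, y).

(z OR NOT y) AND (NOT z OR y)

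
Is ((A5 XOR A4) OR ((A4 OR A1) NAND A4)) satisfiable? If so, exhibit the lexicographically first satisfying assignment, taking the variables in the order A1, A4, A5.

A1=0, A4=0, A5=0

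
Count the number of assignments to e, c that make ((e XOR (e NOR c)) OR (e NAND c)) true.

Satisfying assignments: (0,0), (0,1), (1,0), (1,1)
Count: 4 out of 4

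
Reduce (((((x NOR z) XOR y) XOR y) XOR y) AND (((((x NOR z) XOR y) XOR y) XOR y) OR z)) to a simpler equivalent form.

By absorption (E AND (E OR v) = E) then XOR self-cancellation ((E XOR v) XOR v = E):
= ((x NOR z) XOR y)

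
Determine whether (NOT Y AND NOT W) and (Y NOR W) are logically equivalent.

Yes, they are equivalent — the two output columns agree on all 4 assignments:
Y | W | Expression 1 | Expression 2
-----------------------------------
0 | 0 | 1 | 1
0 | 1 | 0 | 0
1 | 0 | 0 | 0
1 | 1 | 0 | 0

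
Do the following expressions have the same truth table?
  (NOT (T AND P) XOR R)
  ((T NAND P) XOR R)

Yes, they are equivalent — the two output columns agree on all 8 assignments:
P | R | T | Expression 1 | Expression 2
---------------------------------------
0 | 0 | 0 | 1 | 1
0 | 0 | 1 | 1 | 1
0 | 1 | 0 | 0 | 0
0 | 1 | 1 | 0 | 0
1 | 0 | 0 | 1 | 1
1 | 0 | 1 | 0 | 0
1 | 1 | 0 | 0 | 0
1 | 1 | 1 | 1 | 1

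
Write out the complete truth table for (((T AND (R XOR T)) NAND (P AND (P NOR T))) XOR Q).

T | P | Q | R | Output
----------------------
0 | 0 | 0 | 0 | 1
0 | 0 | 0 | 1 | 1
0 | 0 | 1 | 0 | 0
0 | 0 | 1 | 1 | 0
0 | 1 | 0 | 0 | 1
0 | 1 | 0 | 1 | 1
0 | 1 | 1 | 0 | 0
0 | 1 | 1 | 1 | 0
1 | 0 | 0 | 0 | 1
1 | 0 | 0 | 1 | 1
1 | 0 | 1 | 0 | 0
1 | 0 | 1 | 1 | 0
1 | 1 | 0 | 0 | 1
1 | 1 | 0 | 1 | 1
1 | 1 | 1 | 0 | 0
1 | 1 | 1 | 1 | 0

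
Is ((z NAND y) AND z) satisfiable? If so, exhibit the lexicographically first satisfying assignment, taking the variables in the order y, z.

y=0, z=1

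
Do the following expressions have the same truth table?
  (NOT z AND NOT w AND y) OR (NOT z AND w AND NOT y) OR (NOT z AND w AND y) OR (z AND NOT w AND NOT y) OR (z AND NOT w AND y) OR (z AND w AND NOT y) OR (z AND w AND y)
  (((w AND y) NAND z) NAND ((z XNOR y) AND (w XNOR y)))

Yes, they are equivalent — the two output columns agree on all 8 assignments:
z | w | y | Expression 1 | Expression 2
---------------------------------------
0 | 0 | 0 | 0 | 0
0 | 0 | 1 | 1 | 1
0 | 1 | 0 | 1 | 1
0 | 1 | 1 | 1 | 1
1 | 0 | 0 | 1 | 1
1 | 0 | 1 | 1 | 1
1 | 1 | 0 | 1 | 1
1 | 1 | 1 | 1 | 1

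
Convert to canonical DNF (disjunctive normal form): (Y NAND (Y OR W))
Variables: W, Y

(NOT W AND NOT Y) OR (W AND NOT Y)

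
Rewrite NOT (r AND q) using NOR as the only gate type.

(((r NOR r) NOR (q NOR q)) NOR ((r NOR r) NOR (q NOR q)))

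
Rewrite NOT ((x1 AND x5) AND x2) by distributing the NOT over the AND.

NOT (x1 AND x5) OR NOT x2
De Morgan's: NOT(AND of terms) = OR of negations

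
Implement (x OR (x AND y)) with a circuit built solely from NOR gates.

((x NOR ((x NOR x) NOR (y NOR y))) NOR (x NOR ((x NOR x) NOR (y NOR y))))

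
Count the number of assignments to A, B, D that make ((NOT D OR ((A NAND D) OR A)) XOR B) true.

Satisfying assignments: (0,0,0), (0,0,1), (1,0,0), (1,0,1)
Count: 4 out of 8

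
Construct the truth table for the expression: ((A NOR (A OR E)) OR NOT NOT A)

E | A | Output
--------------
0 | 0 | 1
0 | 1 | 1
1 | 0 | 0
1 | 1 | 1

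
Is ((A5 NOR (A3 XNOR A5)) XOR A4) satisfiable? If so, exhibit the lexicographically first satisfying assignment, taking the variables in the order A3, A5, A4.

A3=0, A5=0, A4=1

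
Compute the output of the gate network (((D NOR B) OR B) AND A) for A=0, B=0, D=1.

Substituting: (((1 NOR 0) OR 0) AND 0)
= 0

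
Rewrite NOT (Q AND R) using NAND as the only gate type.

(((Q NAND R) NAND (Q NAND R)) NAND ((Q NAND R) NAND (Q NAND R)))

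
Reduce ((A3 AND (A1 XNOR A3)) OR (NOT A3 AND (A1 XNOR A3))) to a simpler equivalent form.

By distribution ((E AND v) OR (E AND NOT v) = E):
= (A1 XNOR A3)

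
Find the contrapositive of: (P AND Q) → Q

Contrapositive: NOT Q → NOT (P AND Q)
Note: A statement and its contrapositive are logically equivalent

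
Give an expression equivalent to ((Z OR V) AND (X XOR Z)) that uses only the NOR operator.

((((Z NOR V) NOR (Z NOR V)) NOR ((Z NOR V) NOR (Z NOR V))) NOR (((((X NOR Z) NOR (X NOR Z)) NOR ((X NOR Z) NOR (X NOR Z))) NOR ((((X NOR X) NOR (Z NOR Z)) NOR ((X NOR X) NOR (Z NOR Z))) NOR (((X NOR X) NOR (Z NOR Z)) NOR ((X NOR X) NOR (Z NOR Z))))) NOR ((((X NOR Z) NOR (X NOR Z)) NOR ((X NOR Z) NOR (X NOR Z))) NOR ((((X NOR X) NOR (Z NOR Z)) NOR ((X NOR X) NOR (Z NOR Z))) NOR (((X NOR X) NOR (Z NOR Z)) NOR ((X NOR X) NOR (Z NOR Z)))))))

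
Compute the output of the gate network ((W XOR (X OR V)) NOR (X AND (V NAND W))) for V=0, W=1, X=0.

Substituting: ((1 XOR (0 OR 0)) NOR (0 AND (0 NAND 1)))
= 0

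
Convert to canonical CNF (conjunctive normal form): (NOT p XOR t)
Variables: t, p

(t OR NOT p) AND (NOT t OR p)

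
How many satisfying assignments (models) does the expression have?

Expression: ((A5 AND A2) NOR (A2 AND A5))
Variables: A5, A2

Satisfying assignments: (0,0), (0,1), (1,0)
Count: 3 out of 4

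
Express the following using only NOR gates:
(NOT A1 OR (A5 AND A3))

(((A1 NOR A1) NOR ((A5 NOR A5) NOR (A3 NOR A3))) NOR ((A1 NOR A1) NOR ((A5 NOR A5) NOR (A3 NOR A3))))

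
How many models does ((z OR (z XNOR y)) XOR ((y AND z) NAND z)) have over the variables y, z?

Satisfying assignments: (1,0), (1,1)
Count: 2 out of 4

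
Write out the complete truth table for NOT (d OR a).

d | a | Output
--------------
0 | 0 | 1
0 | 1 | 0
1 | 0 | 0
1 | 1 | 0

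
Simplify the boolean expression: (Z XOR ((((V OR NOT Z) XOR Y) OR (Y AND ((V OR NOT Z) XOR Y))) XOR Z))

By XOR self-cancellation ((E XOR v) XOR v = E) then absorption (E OR (E AND v) = E):
= ((V OR NOT Z) XOR Y)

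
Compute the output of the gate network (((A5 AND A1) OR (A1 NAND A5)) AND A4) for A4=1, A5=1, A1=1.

Substituting: (((1 AND 1) OR (1 NAND 1)) AND 1)
= 1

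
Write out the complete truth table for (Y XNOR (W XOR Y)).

W | Y | Output
--------------
0 | 0 | 1
0 | 1 | 1
1 | 0 | 0
1 | 1 | 0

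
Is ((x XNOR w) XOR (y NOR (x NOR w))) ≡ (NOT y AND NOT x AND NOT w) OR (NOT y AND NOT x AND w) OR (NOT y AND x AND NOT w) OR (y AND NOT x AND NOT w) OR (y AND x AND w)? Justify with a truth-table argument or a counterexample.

Yes, they are equivalent — the two output columns agree on all 8 assignments:
y | x | w | Expression 1 | Expression 2
---------------------------------------
0 | 0 | 0 | 1 | 1
0 | 0 | 1 | 1 | 1
0 | 1 | 0 | 1 | 1
0 | 1 | 1 | 0 | 0
1 | 0 | 0 | 1 | 1
1 | 0 | 1 | 0 | 0
1 | 1 | 0 | 0 | 0
1 | 1 | 1 | 1 | 1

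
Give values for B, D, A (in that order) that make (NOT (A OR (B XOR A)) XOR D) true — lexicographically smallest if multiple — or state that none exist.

B=0, D=0, A=0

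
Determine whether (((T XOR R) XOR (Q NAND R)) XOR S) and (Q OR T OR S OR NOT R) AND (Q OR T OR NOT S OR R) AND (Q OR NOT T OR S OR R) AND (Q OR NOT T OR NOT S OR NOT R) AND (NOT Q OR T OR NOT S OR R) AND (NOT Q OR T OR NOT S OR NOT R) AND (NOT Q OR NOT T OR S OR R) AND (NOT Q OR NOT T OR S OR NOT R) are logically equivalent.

Yes, they are equivalent — the two output columns agree on all 16 assignments:
Q | T | S | R | Expression 1 | Expression 2
-------------------------------------------
0 | 0 | 0 | 0 | 1 | 1
0 | 0 | 0 | 1 | 0 | 0
0 | 0 | 1 | 0 | 0 | 0
0 | 0 | 1 | 1 | 1 | 1
0 | 1 | 0 | 0 | 0 | 0
0 | 1 | 0 | 1 | 1 | 1
0 | 1 | 1 | 0 | 1 | 1
0 | 1 | 1 | 1 | 0 | 0
1 | 0 | 0 | 0 | 1 | 1
1 | 0 | 0 | 1 | 1 | 1
1 | 0 | 1 | 0 | 0 | 0
1 | 0 | 1 | 1 | 0 | 0
1 | 1 | 0 | 0 | 0 | 0
1 | 1 | 0 | 1 | 0 | 0
1 | 1 | 1 | 0 | 1 | 1
1 | 1 | 1 | 1 | 1 | 1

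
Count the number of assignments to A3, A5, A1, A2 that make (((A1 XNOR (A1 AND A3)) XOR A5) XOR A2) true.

Satisfying assignments: (0,0,0,0), (0,0,1,1), (0,1,0,1), (0,1,1,0), (1,0,0,0), (1,0,1,0), (1,1,0,1), (1,1,1,1)
Count: 8 out of 16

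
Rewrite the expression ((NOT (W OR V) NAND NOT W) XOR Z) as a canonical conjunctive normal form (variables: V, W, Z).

(V OR W OR Z) AND (V OR NOT W OR NOT Z) AND (NOT V OR W OR NOT Z) AND (NOT V OR NOT W OR NOT Z)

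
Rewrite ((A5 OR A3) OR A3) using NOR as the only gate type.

((((A5 NOR A3) NOR (A5 NOR A3)) NOR A3) NOR (((A5 NOR A3) NOR (A5 NOR A3)) NOR A3))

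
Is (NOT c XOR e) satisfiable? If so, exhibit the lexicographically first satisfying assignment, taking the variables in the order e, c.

e=0, c=0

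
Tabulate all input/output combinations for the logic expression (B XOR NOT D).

B | D | Output
--------------
0 | 0 | 1
0 | 1 | 0
1 | 0 | 0
1 | 1 | 1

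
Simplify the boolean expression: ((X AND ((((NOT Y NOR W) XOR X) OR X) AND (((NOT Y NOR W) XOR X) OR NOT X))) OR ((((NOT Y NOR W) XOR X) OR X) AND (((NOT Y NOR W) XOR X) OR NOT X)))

By absorption (E OR (E AND v) = E) then distribution ((E OR v) AND (E OR NOT v) = E):
= ((NOT Y NOR W) XOR X)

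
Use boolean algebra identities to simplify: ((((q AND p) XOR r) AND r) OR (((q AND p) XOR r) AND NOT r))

By distribution ((E AND v) OR (E AND NOT v) = E):
= ((q AND p) XOR r)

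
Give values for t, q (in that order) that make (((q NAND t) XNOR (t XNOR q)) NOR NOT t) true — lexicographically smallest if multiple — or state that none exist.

t=1, q=0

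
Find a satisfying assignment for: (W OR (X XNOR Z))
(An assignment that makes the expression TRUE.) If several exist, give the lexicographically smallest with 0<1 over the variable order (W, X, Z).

W=0, X=0, Z=0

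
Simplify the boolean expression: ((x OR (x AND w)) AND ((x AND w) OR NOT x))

By distribution ((E OR v) AND (E OR NOT v) = E):
= (x AND w)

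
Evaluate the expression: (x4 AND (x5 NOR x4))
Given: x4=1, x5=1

Substituting: (1 AND (1 NOR 1))
= 0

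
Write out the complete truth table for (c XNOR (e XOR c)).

e | c | Output
--------------
0 | 0 | 1
0 | 1 | 1
1 | 0 | 0
1 | 1 | 0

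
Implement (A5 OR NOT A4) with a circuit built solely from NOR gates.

((A5 NOR (A4 NOR A4)) NOR (A5 NOR (A4 NOR A4)))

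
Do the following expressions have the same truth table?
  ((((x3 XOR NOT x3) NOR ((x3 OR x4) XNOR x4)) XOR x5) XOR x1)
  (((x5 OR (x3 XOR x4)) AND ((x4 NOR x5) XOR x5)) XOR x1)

No. Counterexample: with x3=1, x5=0, x1=0, x4=0, Expression 1 = 0 but Expression 2 = 1.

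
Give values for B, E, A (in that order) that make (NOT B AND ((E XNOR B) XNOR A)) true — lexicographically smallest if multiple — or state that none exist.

B=0, E=0, A=1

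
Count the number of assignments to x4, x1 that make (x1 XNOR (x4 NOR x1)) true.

Satisfying assignments: (1,0)
Count: 1 out of 4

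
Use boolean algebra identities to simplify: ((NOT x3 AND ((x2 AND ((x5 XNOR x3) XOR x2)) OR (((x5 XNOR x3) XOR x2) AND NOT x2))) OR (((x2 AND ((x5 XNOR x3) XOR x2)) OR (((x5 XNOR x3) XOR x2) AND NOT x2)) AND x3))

By distribution ((E AND v) OR (E AND NOT v) = E) then distribution ((E AND v) OR (E AND NOT v) = E):
= ((x5 XNOR x3) XOR x2)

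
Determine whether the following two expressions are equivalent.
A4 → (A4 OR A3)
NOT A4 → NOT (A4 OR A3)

No, Inverse is not equivalent to original (counterexample: A1=0, A3=1, A4=0)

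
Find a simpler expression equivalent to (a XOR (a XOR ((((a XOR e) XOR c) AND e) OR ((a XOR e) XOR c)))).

By XOR self-cancellation ((E XOR v) XOR v = E) then absorption (E OR (E AND v) = E):
= ((a XOR e) XOR c)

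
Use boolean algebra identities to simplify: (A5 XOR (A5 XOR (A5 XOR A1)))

By XOR self-cancellation ((E XOR v) XOR v = E):
= (A5 XOR A1)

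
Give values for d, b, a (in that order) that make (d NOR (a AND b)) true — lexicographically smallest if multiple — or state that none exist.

d=0, b=0, a=0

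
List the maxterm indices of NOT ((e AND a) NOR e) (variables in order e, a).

ΠM(0, 1) = (e OR a) AND (e OR NOT a)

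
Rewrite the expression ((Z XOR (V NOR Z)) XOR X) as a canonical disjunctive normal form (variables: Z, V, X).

(NOT Z AND NOT V AND NOT X) OR (NOT Z AND V AND X) OR (Z AND NOT V AND NOT X) OR (Z AND V AND NOT X)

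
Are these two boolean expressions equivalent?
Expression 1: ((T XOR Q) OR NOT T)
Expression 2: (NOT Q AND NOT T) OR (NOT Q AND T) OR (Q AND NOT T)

Yes, they are equivalent — the two output columns agree on all 4 assignments:
Q | T | Expression 1 | Expression 2
-----------------------------------
0 | 0 | 1 | 1
0 | 1 | 1 | 1
1 | 0 | 1 | 1
1 | 1 | 0 | 0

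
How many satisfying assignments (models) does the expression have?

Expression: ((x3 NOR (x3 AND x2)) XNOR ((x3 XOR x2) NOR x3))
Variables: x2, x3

Satisfying assignments: (0,0), (0,1), (1,1)
Count: 3 out of 4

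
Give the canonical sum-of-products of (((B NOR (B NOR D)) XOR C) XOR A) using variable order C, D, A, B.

Σm(2, 3, 4, 7, 8, 9, 13, 14) = (NOT C AND NOT D AND A AND NOT B) OR (NOT C AND NOT D AND A AND B) OR (NOT C AND D AND NOT A AND NOT B) OR (NOT C AND D AND A AND B) OR (C AND NOT D AND NOT A AND NOT B) OR (C AND NOT D AND NOT A AND B) OR (C AND D AND NOT A AND B) OR (C AND D AND A AND NOT B)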